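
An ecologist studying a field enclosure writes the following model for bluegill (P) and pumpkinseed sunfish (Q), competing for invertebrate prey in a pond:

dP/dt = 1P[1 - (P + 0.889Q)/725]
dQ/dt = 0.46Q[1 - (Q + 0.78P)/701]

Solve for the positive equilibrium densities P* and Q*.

Setting both brackets to zero gives the nullclines P + 0.889Q = 725 and 0.78P + Q = 701.
Substituting Q = 701 - 0.78P into the first: P(1 - 0.889·0.78) = 725 - 0.889·701.
So P* = 102/0.307 = 332, and then Q* = 701 - 0.78·332 = 442.

P* ≈ 332, Q* ≈ 442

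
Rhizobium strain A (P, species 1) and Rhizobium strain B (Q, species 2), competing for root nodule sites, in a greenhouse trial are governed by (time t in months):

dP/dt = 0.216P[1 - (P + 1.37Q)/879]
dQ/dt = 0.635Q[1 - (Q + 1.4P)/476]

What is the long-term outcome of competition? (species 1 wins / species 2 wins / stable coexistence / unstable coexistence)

species 1 excludes species 2

Compare the nullcline intercepts: K1/α12 = 879/1.37 = 642 > K2 = 476; K2/α21 = 476/1.4 = 340 < K1 = 879.
Since the inequalities point opposite ways, species 1 can invade but species 2 cannot.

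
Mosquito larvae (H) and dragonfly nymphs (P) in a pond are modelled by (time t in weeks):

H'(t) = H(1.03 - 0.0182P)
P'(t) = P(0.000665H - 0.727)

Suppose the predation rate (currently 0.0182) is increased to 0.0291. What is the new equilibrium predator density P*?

P* ≈ 35.4

At the interior fixed point, setting dH/dt = 0 with H > 0 fixes P* = (prey growth rate)/(HP coefficient) — independent of the other coefficients.
With the change, P* = 1.03/0.0291 = 35.4; it falls from 56.6.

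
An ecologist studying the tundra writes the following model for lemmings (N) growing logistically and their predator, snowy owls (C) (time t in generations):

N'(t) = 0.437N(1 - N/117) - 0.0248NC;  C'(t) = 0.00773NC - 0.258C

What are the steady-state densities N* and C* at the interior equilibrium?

From dC/dt = 0 with C > 0: 0.00773N* = 0.258, so N* = 33.4.
Substitute into dN/dt = 0: 0.437(1 - 33.4/117) = 0.0248C*.
The bracket is 0.715, giving C* = 0.312/0.0248 = 12.6.

N* ≈ 33.4, C* ≈ 12.6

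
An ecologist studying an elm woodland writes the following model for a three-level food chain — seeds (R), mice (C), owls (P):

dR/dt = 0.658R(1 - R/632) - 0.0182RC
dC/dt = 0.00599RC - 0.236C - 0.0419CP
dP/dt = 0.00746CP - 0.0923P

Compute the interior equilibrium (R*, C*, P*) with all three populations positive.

R* ≈ 416, C* ≈ 12.4, P* ≈ 53.8

From dP/dt = 0: 0.00746C* = 0.0923, so C* = 12.4.
From dR/dt = 0: 0.658(1 - R*/632) = 0.0182·12.4, giving R* = 632·(1 - 0.342) = 416.
From dC/dt = 0: 0.00599·416 - 0.236 = 0.0419P*, so P* = 2.25/0.0419 = 53.8.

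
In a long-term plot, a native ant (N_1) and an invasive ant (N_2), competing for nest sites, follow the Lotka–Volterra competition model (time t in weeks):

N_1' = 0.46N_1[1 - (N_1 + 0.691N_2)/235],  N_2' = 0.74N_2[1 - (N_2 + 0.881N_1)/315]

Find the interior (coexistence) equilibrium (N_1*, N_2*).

Setting both brackets to zero gives the nullclines N_1 + 0.691N_2 = 235 and 0.881N_1 + N_2 = 315.
Substituting N_2 = 315 - 0.881N_1 into the first: N_1(1 - 0.691·0.881) = 235 - 0.691·315.
So N_1* = 17.3/0.391 = 44.3, and then N_2* = 315 - 0.881·44.3 = 276.

N_1* ≈ 44.3, N_2* ≈ 276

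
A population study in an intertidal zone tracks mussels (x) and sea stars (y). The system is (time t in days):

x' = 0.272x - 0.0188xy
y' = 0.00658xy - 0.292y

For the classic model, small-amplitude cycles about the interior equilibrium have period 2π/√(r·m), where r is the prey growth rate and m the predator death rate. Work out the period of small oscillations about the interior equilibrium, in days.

T ≈ 22.3 days

Here r = 0.272 and m = 0.292, so r·m = 0.0794.
ω = √0.0794 = 0.282 per day, hence T = 2π/ω ≈ 22.3 days.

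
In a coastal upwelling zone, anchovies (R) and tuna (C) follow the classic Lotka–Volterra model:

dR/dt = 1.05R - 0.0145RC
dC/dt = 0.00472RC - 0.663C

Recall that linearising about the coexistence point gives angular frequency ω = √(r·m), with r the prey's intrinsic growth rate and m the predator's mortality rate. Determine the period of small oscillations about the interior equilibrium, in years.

Here r = 1.05 and m = 0.663, so r·m = 0.696.
ω = √0.696 = 0.834 per year, hence T = 2π/ω ≈ 7.53 years.

T ≈ 7.53 years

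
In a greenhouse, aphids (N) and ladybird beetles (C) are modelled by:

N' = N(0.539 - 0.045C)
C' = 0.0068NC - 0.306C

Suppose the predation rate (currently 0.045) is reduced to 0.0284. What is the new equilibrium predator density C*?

At the interior fixed point, setting dN/dt = 0 with N > 0 fixes C* = (prey growth rate)/(NC coefficient) — independent of the other coefficients.
With the change, C* = 0.539/0.0284 = 19; it rises from 12.

C* ≈ 19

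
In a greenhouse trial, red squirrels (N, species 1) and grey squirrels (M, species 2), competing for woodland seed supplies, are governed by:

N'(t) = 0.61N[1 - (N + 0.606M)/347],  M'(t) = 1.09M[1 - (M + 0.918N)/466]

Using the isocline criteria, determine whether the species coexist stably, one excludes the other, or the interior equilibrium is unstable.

Compare the nullcline intercepts: K1/α12 = 347/0.606 = 573 > K2 = 466; K2/α21 = 466/0.918 = 508 > K1 = 347.
Since both inequalities hold, each species can invade when rare, so the interior equilibrium is stable.

stable coexistence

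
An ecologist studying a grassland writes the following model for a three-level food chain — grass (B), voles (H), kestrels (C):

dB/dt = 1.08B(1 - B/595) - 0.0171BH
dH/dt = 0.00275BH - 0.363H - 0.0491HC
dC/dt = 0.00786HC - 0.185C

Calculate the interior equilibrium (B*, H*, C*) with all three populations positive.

From dC/dt = 0: 0.00786H* = 0.185, so H* = 23.5.
From dB/dt = 0: 1.08(1 - B*/595) = 0.0171·23.5, giving B* = 595·(1 - 0.373) = 373.
From dH/dt = 0: 0.00275·373 - 0.363 = 0.0491C*, so C* = 0.663/0.0491 = 13.5.

B* ≈ 373, H* ≈ 23.5, C* ≈ 13.5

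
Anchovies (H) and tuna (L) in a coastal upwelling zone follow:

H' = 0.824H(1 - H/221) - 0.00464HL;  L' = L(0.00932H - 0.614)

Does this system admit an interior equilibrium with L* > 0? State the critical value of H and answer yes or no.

The predator equation gives dL/dt > 0 only when H > 0.614/0.00932 = 65.9.
Without the predator, H → K = 221. Since 221 > 65.9, the predator can invade and persist.

Threshold H = 65.9; K > 65.9, so yes, the predator persists.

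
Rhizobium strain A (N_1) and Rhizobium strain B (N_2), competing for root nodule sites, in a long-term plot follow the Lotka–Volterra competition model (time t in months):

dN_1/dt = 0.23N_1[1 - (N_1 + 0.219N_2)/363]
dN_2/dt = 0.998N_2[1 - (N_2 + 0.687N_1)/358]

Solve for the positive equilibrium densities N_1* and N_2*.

N_1* ≈ 335, N_2* ≈ 128

Setting both brackets to zero gives the nullclines N_1 + 0.219N_2 = 363 and 0.687N_1 + N_2 = 358.
Substituting N_2 = 358 - 0.687N_1 into the first: N_1(1 - 0.219·0.687) = 363 - 0.219·358.
So N_1* = 285/0.85 = 335, and then N_2* = 358 - 0.687·335 = 128.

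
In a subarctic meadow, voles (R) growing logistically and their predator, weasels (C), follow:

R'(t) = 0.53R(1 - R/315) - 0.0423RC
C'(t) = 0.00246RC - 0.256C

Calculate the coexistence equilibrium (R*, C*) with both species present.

From dC/dt = 0 with C > 0: 0.00246R* = 0.256, so R* = 104.
Substitute into dR/dt = 0: 0.53(1 - 104/315) = 0.0423C*.
The bracket is 0.67, giving C* = 0.355/0.0423 = 8.39.

R* ≈ 104, C* ≈ 8.39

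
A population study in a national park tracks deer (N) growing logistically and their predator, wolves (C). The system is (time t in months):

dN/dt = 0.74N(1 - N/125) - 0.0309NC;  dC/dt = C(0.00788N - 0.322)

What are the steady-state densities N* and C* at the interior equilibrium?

From dC/dt = 0 with C > 0: 0.00788N* = 0.322, so N* = 40.9.
Substitute into dN/dt = 0: 0.74(1 - 40.9/125) = 0.0309C*.
The bracket is 0.673, giving C* = 0.498/0.0309 = 16.1.

N* ≈ 40.9, C* ≈ 16.1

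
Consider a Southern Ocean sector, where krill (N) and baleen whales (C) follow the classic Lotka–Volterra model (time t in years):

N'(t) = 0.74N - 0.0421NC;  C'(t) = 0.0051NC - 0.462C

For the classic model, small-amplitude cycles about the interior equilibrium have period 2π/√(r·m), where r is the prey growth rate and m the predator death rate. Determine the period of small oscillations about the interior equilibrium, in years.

Here r = 0.74 and m = 0.462, so r·m = 0.342.
ω = √0.342 = 0.585 per year, hence T = 2π/ω ≈ 10.7 years.

T ≈ 10.7 years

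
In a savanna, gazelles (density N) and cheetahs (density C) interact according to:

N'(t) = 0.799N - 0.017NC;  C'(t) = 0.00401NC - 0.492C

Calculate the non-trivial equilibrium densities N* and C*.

Set dC/dt = 0 with C > 0: 0.00401N - 0.492 = 0, so N* = 0.492/0.00401 = 123.
Set dN/dt = 0 with N > 0: 0.799 - 0.017C = 0, so C* = 0.799/0.017 = 47.

N* ≈ 123, C* ≈ 47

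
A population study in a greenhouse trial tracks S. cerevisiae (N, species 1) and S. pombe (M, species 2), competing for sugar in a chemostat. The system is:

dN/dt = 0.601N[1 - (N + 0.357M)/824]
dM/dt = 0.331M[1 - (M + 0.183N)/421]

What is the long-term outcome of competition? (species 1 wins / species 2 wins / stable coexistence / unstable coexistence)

stable coexistence

Compare the nullcline intercepts: K1/α12 = 824/0.357 = 2310 > K2 = 421; K2/α21 = 421/0.183 = 2300 > K1 = 824.
Since both inequalities hold, each species can invade when rare, so the interior equilibrium is stable.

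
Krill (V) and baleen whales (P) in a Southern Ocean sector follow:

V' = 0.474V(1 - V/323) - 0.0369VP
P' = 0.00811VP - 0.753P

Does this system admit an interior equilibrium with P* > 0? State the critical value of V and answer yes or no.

The predator equation gives dP/dt > 0 only when V > 0.753/0.00811 = 92.8.
Without the predator, V → K = 323. Since 323 > 92.8, the predator can invade and persist.

Threshold V = 92.8; K > 92.8, so yes, the predator persists.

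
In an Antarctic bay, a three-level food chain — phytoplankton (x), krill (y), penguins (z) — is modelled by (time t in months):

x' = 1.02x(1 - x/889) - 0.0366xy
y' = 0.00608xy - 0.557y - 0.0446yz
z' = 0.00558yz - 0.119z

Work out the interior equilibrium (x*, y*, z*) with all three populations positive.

x* ≈ 209, y* ≈ 21.3, z* ≈ 16

From dz/dt = 0: 0.00558y* = 0.119, so y* = 21.3.
From dx/dt = 0: 1.02(1 - x*/889) = 0.0366·21.3, giving x* = 889·(1 - 0.765) = 209.
From dy/dt = 0: 0.00608·209 - 0.557 = 0.0446z*, so z* = 0.712/0.0446 = 16.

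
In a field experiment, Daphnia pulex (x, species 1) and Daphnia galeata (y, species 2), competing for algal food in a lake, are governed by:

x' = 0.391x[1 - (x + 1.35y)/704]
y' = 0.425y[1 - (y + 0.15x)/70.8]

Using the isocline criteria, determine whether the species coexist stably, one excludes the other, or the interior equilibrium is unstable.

Compare the nullcline intercepts: K1/α12 = 704/1.35 = 521 > K2 = 70.8; K2/α21 = 70.8/0.15 = 472 < K1 = 704.
Since the inequalities point opposite ways, species 1 can invade but species 2 cannot.

species 1 excludes species 2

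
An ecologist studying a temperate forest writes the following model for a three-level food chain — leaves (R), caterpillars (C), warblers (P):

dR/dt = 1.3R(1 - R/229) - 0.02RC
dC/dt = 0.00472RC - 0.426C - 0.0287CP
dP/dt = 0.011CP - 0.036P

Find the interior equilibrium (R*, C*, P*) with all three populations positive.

From dP/dt = 0: 0.011C* = 0.036, so C* = 3.27.
From dR/dt = 0: 1.3(1 - R*/229) = 0.02·3.27, giving R* = 229·(1 - 0.0503) = 217.
From dC/dt = 0: 0.00472·217 - 0.426 = 0.0287P*, so P* = 0.6/0.0287 = 20.9.

R* ≈ 217, C* ≈ 3.27, P* ≈ 20.9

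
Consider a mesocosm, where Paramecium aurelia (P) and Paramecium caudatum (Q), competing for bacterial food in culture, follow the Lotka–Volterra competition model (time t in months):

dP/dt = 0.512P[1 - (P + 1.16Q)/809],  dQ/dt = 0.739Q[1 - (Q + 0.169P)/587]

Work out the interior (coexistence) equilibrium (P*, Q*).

Setting both brackets to zero gives the nullclines P + 1.16Q = 809 and 0.169P + Q = 587.
Substituting Q = 587 - 0.169P into the first: P(1 - 1.16·0.169) = 809 - 1.16·587.
So P* = 128/0.804 = 159, and then Q* = 587 - 0.169·159 = 560.

P* ≈ 159, Q* ≈ 560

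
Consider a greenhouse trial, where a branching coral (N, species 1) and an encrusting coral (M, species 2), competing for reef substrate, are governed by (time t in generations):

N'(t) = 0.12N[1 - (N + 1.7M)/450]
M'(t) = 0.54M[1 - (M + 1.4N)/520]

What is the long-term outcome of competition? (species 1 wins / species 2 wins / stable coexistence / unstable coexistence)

unstable coexistence (outcome depends on initial conditions)

Compare the nullcline intercepts: K1/α12 = 450/1.7 = 265 < K2 = 520; K2/α21 = 520/1.4 = 371 < K1 = 450.
Since both are reversed, neither can invade when rare; the interior point is a saddle.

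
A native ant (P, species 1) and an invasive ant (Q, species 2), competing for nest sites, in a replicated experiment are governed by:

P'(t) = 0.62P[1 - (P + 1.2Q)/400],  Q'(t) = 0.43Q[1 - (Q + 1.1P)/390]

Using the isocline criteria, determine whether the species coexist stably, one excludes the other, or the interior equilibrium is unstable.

Compare the nullcline intercepts: K1/α12 = 400/1.2 = 333 < K2 = 390; K2/α21 = 390/1.1 = 355 < K1 = 400.
Since both are reversed, neither can invade when rare; the interior point is a saddle.

unstable coexistence (outcome depends on initial conditions)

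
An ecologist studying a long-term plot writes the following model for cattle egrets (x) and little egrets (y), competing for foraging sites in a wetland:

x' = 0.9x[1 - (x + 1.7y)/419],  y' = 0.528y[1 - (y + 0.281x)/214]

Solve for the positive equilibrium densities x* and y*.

x* ≈ 106, y* ≈ 184

Setting both brackets to zero gives the nullclines x + 1.7y = 419 and 0.281x + y = 214.
Substituting y = 214 - 0.281x into the first: x(1 - 1.7·0.281) = 419 - 1.7·214.
So x* = 55.2/0.522 = 106, and then y* = 214 - 0.281·106 = 184.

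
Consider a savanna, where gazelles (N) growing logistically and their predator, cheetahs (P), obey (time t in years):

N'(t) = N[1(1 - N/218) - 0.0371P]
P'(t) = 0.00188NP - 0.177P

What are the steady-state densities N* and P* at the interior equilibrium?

From dP/dt = 0 with P > 0: 0.00188N* = 0.177, so N* = 94.1.
Substitute into dN/dt = 0: 1(1 - 94.1/218) = 0.0371P*.
The bracket is 0.568, giving P* = 0.568/0.0371 = 15.3.

N* ≈ 94.1, P* ≈ 15.3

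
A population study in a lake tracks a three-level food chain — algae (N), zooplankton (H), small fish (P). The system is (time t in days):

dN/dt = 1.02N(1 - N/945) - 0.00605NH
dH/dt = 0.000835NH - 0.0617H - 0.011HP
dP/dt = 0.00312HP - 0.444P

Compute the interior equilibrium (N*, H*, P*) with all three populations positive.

From dP/dt = 0: 0.00312H* = 0.444, so H* = 142.
From dN/dt = 0: 1.02(1 - N*/945) = 0.00605·142, giving N* = 945·(1 - 0.844) = 147.
From dH/dt = 0: 0.000835·147 - 0.0617 = 0.011P*, so P* = 0.0613/0.011 = 5.58.

N* ≈ 147, H* ≈ 142, P* ≈ 5.58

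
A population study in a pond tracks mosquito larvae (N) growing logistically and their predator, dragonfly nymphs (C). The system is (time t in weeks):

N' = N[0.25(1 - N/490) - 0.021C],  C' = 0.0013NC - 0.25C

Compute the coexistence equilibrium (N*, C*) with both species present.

N* ≈ 192, C* ≈ 7.23

From dC/dt = 0 with C > 0: 0.0013N* = 0.25, so N* = 192.
Substitute into dN/dt = 0: 0.25(1 - 192/490) = 0.021C*.
The bracket is 0.608, giving C* = 0.152/0.021 = 7.23.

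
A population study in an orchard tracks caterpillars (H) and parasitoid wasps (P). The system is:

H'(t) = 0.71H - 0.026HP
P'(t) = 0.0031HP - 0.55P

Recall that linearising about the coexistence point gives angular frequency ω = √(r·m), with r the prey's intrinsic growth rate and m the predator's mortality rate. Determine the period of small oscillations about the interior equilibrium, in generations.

Here r = 0.71 and m = 0.55, so r·m = 0.391.
ω = √0.391 = 0.625 per generation, hence T = 2π/ω ≈ 10.1 generations.

T ≈ 10.1 generations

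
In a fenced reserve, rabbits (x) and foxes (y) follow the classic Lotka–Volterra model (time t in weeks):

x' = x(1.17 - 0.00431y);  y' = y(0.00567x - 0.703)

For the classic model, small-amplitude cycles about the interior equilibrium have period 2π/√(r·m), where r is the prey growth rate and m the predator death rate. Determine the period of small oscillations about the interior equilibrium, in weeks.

T ≈ 6.93 weeks

Here r = 1.17 and m = 0.703, so r·m = 0.823.
ω = √0.823 = 0.907 per week, hence T = 2π/ω ≈ 6.93 weeks.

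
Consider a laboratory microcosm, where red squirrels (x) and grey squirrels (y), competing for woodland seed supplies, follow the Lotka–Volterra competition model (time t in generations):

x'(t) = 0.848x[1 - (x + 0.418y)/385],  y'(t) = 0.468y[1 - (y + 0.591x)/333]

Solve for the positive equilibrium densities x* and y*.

x* ≈ 326, y* ≈ 140

Setting both brackets to zero gives the nullclines x + 0.418y = 385 and 0.591x + y = 333.
Substituting y = 333 - 0.591x into the first: x(1 - 0.418·0.591) = 385 - 0.418·333.
So x* = 246/0.753 = 326, and then y* = 333 - 0.591·326 = 140.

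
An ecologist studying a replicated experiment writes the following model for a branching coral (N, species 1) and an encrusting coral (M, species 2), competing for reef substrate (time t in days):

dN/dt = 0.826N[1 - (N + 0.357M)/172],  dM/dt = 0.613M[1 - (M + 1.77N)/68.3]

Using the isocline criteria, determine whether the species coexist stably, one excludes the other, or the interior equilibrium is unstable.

species 1 excludes species 2

Compare the nullcline intercepts: K1/α12 = 172/0.357 = 482 > K2 = 68.3; K2/α21 = 68.3/1.77 = 38.6 < K1 = 172.
Since the inequalities point opposite ways, species 1 can invade but species 2 cannot.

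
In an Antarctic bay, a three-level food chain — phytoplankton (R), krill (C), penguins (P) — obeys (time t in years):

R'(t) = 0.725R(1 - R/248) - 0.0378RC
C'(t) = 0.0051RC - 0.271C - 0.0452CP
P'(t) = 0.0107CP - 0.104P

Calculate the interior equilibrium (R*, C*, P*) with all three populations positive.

From dP/dt = 0: 0.0107C* = 0.104, so C* = 9.72.
From dR/dt = 0: 0.725(1 - R*/248) = 0.0378·9.72, giving R* = 248·(1 - 0.507) = 122.
From dC/dt = 0: 0.0051·122 - 0.271 = 0.0452P*, so P* = 0.353/0.0452 = 7.81.

R* ≈ 122, C* ≈ 9.72, P* ≈ 7.81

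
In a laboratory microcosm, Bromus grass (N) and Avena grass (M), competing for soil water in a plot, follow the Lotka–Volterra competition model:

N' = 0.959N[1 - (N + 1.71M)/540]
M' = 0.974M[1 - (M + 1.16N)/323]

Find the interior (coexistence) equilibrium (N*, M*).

N* ≈ 12.5, M* ≈ 308

Setting both brackets to zero gives the nullclines N + 1.71M = 540 and 1.16N + M = 323.
Substituting M = 323 - 1.16N into the first: N(1 - 1.71·1.16) = 540 - 1.71·323.
So N* = -12.3/-0.984 = 12.5, and then M* = 323 - 1.16·12.5 = 308.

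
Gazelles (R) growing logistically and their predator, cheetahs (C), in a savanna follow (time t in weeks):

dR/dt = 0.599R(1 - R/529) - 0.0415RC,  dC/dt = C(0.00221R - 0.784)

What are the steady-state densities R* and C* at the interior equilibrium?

R* ≈ 355, C* ≈ 4.75

From dC/dt = 0 with C > 0: 0.00221R* = 0.784, so R* = 355.
Substitute into dR/dt = 0: 0.599(1 - 355/529) = 0.0415C*.
The bracket is 0.329, giving C* = 0.197/0.0415 = 4.75.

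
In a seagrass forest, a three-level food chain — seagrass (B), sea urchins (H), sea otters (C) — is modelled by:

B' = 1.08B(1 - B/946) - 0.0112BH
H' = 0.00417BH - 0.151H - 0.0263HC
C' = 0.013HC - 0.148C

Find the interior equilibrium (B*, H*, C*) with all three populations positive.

From dC/dt = 0: 0.013H* = 0.148, so H* = 11.4.
From dB/dt = 0: 1.08(1 - B*/946) = 0.0112·11.4, giving B* = 946·(1 - 0.118) = 834.
From dH/dt = 0: 0.00417·834 - 0.151 = 0.0263C*, so C* = 3.33/0.0263 = 127.

B* ≈ 834, H* ≈ 11.4, C* ≈ 127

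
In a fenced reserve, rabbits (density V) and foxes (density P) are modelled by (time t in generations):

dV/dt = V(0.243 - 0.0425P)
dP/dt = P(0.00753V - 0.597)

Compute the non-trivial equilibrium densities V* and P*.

V* ≈ 79.3, P* ≈ 5.72

Set dP/dt = 0 with P > 0: 0.00753V - 0.597 = 0, so V* = 0.597/0.00753 = 79.3.
Set dV/dt = 0 with V > 0: 0.243 - 0.0425P = 0, so P* = 0.243/0.0425 = 5.72.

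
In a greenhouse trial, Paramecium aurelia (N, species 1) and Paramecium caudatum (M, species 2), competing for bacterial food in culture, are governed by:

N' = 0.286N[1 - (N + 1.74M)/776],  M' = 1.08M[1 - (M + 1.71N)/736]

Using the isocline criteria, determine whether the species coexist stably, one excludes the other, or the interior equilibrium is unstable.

Compare the nullcline intercepts: K1/α12 = 776/1.74 = 446 < K2 = 736; K2/α21 = 736/1.71 = 430 < K1 = 776.
Since both are reversed, neither can invade when rare; the interior point is a saddle.

unstable coexistence (outcome depends on initial conditions)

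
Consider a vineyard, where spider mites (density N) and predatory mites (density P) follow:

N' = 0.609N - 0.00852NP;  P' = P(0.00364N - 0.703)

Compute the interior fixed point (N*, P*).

Set dP/dt = 0 with P > 0: 0.00364N - 0.703 = 0, so N* = 0.703/0.00364 = 193.
Set dN/dt = 0 with N > 0: 0.609 - 0.00852P = 0, so P* = 0.609/0.00852 = 71.5.

N* ≈ 193, P* ≈ 71.5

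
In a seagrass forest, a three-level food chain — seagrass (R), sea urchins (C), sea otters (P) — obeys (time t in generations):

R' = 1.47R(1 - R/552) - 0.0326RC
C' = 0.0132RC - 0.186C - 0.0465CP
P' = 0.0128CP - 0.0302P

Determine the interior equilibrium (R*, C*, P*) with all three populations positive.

R* ≈ 523, C* ≈ 2.36, P* ≈ 144

From dP/dt = 0: 0.0128C* = 0.0302, so C* = 2.36.
From dR/dt = 0: 1.47(1 - R*/552) = 0.0326·2.36, giving R* = 552·(1 - 0.0523) = 523.
From dC/dt = 0: 0.0132·523 - 0.186 = 0.0465P*, so P* = 6.72/0.0465 = 144.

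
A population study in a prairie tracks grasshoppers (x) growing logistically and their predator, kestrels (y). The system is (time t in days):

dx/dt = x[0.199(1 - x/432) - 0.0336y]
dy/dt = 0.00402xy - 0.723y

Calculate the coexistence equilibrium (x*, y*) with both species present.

x* ≈ 180, y* ≈ 3.46

From dy/dt = 0 with y > 0: 0.00402x* = 0.723, so x* = 180.
Substitute into dx/dt = 0: 0.199(1 - 180/432) = 0.0336y*.
The bracket is 0.584, giving y* = 0.116/0.0336 = 3.46.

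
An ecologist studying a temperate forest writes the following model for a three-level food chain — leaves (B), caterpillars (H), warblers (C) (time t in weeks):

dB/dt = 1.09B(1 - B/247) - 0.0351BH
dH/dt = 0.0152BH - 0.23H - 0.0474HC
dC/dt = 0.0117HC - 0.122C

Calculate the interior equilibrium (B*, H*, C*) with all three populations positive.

From dC/dt = 0: 0.0117H* = 0.122, so H* = 10.4.
From dB/dt = 0: 1.09(1 - B*/247) = 0.0351·10.4, giving B* = 247·(1 - 0.336) = 164.
From dH/dt = 0: 0.0152·164 - 0.23 = 0.0474C*, so C* = 2.26/0.0474 = 47.8.

B* ≈ 164, H* ≈ 10.4, C* ≈ 47.8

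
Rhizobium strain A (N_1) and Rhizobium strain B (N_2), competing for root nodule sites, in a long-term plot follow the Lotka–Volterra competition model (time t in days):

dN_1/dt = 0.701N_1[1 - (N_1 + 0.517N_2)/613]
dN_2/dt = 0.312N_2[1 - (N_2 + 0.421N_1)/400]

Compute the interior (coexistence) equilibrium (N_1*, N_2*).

Setting both brackets to zero gives the nullclines N_1 + 0.517N_2 = 613 and 0.421N_1 + N_2 = 400.
Substituting N_2 = 400 - 0.421N_1 into the first: N_1(1 - 0.517·0.421) = 613 - 0.517·400.
So N_1* = 406/0.782 = 519, and then N_2* = 400 - 0.421·519 = 181.

N_1* ≈ 519, N_2* ≈ 181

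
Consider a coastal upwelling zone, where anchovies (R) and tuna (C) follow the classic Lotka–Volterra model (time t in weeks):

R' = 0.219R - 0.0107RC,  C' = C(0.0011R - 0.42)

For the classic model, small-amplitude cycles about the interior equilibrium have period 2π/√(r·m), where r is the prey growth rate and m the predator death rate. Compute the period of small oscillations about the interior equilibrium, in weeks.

T ≈ 20.7 weeks

Here r = 0.219 and m = 0.42, so r·m = 0.092.
ω = √0.092 = 0.303 per week, hence T = 2π/ω ≈ 20.7 weeks.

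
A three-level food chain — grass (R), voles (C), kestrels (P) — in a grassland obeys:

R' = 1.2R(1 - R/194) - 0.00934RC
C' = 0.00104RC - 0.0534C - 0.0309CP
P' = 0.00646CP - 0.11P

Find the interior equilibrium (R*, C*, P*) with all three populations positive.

R* ≈ 168, C* ≈ 17, P* ≈ 3.94

From dP/dt = 0: 0.00646C* = 0.11, so C* = 17.
From dR/dt = 0: 1.2(1 - R*/194) = 0.00934·17, giving R* = 194·(1 - 0.133) = 168.
From dC/dt = 0: 0.00104·168 - 0.0534 = 0.0309P*, so P* = 0.122/0.0309 = 3.94.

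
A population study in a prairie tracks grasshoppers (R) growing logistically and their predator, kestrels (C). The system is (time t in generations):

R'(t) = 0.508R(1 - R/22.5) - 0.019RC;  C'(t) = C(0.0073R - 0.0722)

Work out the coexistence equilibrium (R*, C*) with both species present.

From dC/dt = 0 with C > 0: 0.0073R* = 0.0722, so R* = 9.89.
Substitute into dR/dt = 0: 0.508(1 - 9.89/22.5) = 0.019C*.
The bracket is 0.56, giving C* = 0.285/0.019 = 15.

R* ≈ 9.89, C* ≈ 15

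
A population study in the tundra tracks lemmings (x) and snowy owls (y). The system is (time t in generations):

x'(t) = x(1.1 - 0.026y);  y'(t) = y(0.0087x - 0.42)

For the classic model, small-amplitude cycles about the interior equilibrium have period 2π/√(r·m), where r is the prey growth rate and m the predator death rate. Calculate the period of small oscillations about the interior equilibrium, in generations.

T ≈ 9.24 generations

Here r = 1.1 and m = 0.42, so r·m = 0.462.
ω = √0.462 = 0.68 per generation, hence T = 2π/ω ≈ 9.24 generations.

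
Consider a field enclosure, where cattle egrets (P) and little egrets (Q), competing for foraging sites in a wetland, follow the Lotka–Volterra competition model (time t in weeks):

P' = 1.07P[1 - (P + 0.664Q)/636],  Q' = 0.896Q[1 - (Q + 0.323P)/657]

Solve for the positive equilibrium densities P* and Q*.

Setting both brackets to zero gives the nullclines P + 0.664Q = 636 and 0.323P + Q = 657.
Substituting Q = 657 - 0.323P into the first: P(1 - 0.664·0.323) = 636 - 0.664·657.
So P* = 200/0.786 = 254, and then Q* = 657 - 0.323·254 = 575.

P* ≈ 254, Q* ≈ 575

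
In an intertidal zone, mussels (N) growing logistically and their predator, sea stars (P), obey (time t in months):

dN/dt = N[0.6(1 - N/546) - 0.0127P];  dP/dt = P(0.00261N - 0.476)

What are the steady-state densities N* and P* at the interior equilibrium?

N* ≈ 182, P* ≈ 31.5

From dP/dt = 0 with P > 0: 0.00261N* = 0.476, so N* = 182.
Substitute into dN/dt = 0: 0.6(1 - 182/546) = 0.0127P*.
The bracket is 0.666, giving P* = 0.4/0.0127 = 31.5.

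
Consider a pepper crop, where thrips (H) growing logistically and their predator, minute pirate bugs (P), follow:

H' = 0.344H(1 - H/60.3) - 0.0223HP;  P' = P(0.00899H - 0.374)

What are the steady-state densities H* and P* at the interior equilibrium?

From dP/dt = 0 with P > 0: 0.00899H* = 0.374, so H* = 41.6.
Substitute into dH/dt = 0: 0.344(1 - 41.6/60.3) = 0.0223P*.
The bracket is 0.31, giving P* = 0.107/0.0223 = 4.78.

H* ≈ 41.6, P* ≈ 4.78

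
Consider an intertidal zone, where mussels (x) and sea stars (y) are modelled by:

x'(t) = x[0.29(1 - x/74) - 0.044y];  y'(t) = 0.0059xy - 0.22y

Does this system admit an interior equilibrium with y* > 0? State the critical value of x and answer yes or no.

The predator equation gives dy/dt > 0 only when x > 0.22/0.0059 = 37.3.
Without the predator, x → K = 74. Since 74 > 37.3, the predator can invade and persist.

Threshold x = 37.3; K > 37.3, so yes, the predator persists.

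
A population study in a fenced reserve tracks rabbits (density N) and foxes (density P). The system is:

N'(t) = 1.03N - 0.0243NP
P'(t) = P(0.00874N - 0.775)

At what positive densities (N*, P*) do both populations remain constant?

N* ≈ 88.7, P* ≈ 42.4

Set dP/dt = 0 with P > 0: 0.00874N - 0.775 = 0, so N* = 0.775/0.00874 = 88.7.
Set dN/dt = 0 with N > 0: 1.03 - 0.0243P = 0, so P* = 1.03/0.0243 = 42.4.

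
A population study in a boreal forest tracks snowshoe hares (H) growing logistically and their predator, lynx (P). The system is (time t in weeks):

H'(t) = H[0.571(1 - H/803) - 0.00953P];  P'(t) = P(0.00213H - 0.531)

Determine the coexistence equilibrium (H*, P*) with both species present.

H* ≈ 249, P* ≈ 41.3

From dP/dt = 0 with P > 0: 0.00213H* = 0.531, so H* = 249.
Substitute into dH/dt = 0: 0.571(1 - 249/803) = 0.00953P*.
The bracket is 0.69, giving P* = 0.394/0.00953 = 41.3.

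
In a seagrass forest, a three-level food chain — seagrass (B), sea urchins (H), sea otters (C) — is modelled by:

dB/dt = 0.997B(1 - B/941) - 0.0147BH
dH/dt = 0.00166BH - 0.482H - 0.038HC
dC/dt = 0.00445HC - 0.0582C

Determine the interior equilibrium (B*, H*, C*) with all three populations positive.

B* ≈ 760, H* ≈ 13.1, C* ≈ 20.5

From dC/dt = 0: 0.00445H* = 0.0582, so H* = 13.1.
From dB/dt = 0: 0.997(1 - B*/941) = 0.0147·13.1, giving B* = 941·(1 - 0.193) = 760.
From dH/dt = 0: 0.00166·760 - 0.482 = 0.038C*, so C* = 0.779/0.038 = 20.5.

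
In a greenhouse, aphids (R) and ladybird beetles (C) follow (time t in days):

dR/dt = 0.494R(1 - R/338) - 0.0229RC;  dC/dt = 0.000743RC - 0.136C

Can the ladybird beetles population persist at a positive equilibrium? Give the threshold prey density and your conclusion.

Threshold R = 183; K > 183, so yes, the predator persists.

The predator equation gives dC/dt > 0 only when R > 0.136/0.000743 = 183.
Without the predator, R → K = 338. Since 338 > 183, the predator can invade and persist.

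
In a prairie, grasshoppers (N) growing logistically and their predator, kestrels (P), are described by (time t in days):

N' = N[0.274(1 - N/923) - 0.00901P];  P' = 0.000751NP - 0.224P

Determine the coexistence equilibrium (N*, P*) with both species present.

From dP/dt = 0 with P > 0: 0.000751N* = 0.224, so N* = 298.
Substitute into dN/dt = 0: 0.274(1 - 298/923) = 0.00901P*.
The bracket is 0.677, giving P* = 0.185/0.00901 = 20.6.

N* ≈ 298, P* ≈ 20.6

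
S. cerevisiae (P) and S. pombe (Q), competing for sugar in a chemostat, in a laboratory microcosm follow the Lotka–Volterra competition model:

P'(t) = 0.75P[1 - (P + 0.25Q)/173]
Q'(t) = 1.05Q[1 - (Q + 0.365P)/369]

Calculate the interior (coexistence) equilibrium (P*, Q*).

Setting both brackets to zero gives the nullclines P + 0.25Q = 173 and 0.365P + Q = 369.
Substituting Q = 369 - 0.365P into the first: P(1 - 0.25·0.365) = 173 - 0.25·369.
So P* = 80.8/0.909 = 88.9, and then Q* = 369 - 0.365·88.9 = 337.

P* ≈ 88.9, Q* ≈ 337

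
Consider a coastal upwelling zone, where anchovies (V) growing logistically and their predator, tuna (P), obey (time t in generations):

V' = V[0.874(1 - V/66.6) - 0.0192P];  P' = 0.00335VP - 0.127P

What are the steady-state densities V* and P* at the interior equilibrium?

V* ≈ 37.9, P* ≈ 19.6

From dP/dt = 0 with P > 0: 0.00335V* = 0.127, so V* = 37.9.
Substitute into dV/dt = 0: 0.874(1 - 37.9/66.6) = 0.0192P*.
The bracket is 0.431, giving P* = 0.376/0.0192 = 19.6.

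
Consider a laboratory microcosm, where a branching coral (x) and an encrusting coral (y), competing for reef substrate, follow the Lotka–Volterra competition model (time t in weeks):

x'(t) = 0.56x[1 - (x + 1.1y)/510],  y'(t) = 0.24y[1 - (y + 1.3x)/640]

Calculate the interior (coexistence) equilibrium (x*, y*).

Setting both brackets to zero gives the nullclines x + 1.1y = 510 and 1.3x + y = 640.
Substituting y = 640 - 1.3x into the first: x(1 - 1.1·1.3) = 510 - 1.1·640.
So x* = -194/-0.43 = 451, and then y* = 640 - 1.3·451 = 53.5.

x* ≈ 451, y* ≈ 53.5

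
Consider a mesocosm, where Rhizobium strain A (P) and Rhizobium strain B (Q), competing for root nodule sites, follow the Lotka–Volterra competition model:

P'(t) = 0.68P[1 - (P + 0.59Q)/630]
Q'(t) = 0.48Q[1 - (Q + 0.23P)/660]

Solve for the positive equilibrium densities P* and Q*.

Setting both brackets to zero gives the nullclines P + 0.59Q = 630 and 0.23P + Q = 660.
Substituting Q = 660 - 0.23P into the first: P(1 - 0.59·0.23) = 630 - 0.59·660.
So P* = 241/0.864 = 278, and then Q* = 660 - 0.23·278 = 596.

P* ≈ 278, Q* ≈ 596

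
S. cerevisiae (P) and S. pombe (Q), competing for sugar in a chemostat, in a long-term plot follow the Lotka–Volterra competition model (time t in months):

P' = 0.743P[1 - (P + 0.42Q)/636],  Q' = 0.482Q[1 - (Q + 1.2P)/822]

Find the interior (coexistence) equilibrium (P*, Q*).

Setting both brackets to zero gives the nullclines P + 0.42Q = 636 and 1.2P + Q = 822.
Substituting Q = 822 - 1.2P into the first: P(1 - 0.42·1.2) = 636 - 0.42·822.
So P* = 291/0.496 = 586, and then Q* = 822 - 1.2·586 = 119.

P* ≈ 586, Q* ≈ 119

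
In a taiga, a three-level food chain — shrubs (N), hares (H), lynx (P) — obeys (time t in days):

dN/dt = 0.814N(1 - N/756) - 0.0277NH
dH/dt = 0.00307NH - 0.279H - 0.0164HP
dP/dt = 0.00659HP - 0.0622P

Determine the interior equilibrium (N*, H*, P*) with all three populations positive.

From dP/dt = 0: 0.00659H* = 0.0622, so H* = 9.44.
From dN/dt = 0: 0.814(1 - N*/756) = 0.0277·9.44, giving N* = 756·(1 - 0.321) = 513.
From dH/dt = 0: 0.00307·513 - 0.279 = 0.0164P*, so P* = 1.3/0.0164 = 79.1.

N* ≈ 513, H* ≈ 9.44, P* ≈ 79.1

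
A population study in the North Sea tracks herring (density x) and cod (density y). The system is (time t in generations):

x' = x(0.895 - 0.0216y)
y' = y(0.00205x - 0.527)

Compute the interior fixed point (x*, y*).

x* ≈ 257, y* ≈ 41.4

Set dy/dt = 0 with y > 0: 0.00205x - 0.527 = 0, so x* = 0.527/0.00205 = 257.
Set dx/dt = 0 with x > 0: 0.895 - 0.0216y = 0, so y* = 0.895/0.0216 = 41.4.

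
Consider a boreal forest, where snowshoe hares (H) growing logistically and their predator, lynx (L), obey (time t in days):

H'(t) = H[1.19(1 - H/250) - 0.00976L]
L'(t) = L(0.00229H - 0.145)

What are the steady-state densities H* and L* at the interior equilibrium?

From dL/dt = 0 with L > 0: 0.00229H* = 0.145, so H* = 63.3.
Substitute into dH/dt = 0: 1.19(1 - 63.3/250) = 0.00976L*.
The bracket is 0.747, giving L* = 0.889/0.00976 = 91.

H* ≈ 63.3, L* ≈ 91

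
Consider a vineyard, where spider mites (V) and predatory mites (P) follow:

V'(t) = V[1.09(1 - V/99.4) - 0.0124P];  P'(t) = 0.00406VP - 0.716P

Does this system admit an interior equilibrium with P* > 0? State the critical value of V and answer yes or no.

Threshold V = 176; K < 176, so no, the predator goes extinct.

The predator equation gives dP/dt > 0 only when V > 0.716/0.00406 = 176.
Without the predator, V → K = 99.4. Since 99.4 < 176, the predator cannot invade.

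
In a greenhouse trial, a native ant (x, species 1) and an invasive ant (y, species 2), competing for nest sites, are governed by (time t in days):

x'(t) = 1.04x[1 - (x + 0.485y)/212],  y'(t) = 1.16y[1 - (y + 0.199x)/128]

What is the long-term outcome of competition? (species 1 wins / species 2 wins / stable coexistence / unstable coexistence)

Compare the nullcline intercepts: K1/α12 = 212/0.485 = 437 > K2 = 128; K2/α21 = 128/0.199 = 643 > K1 = 212.
Since both inequalities hold, each species can invade when rare, so the interior equilibrium is stable.

stable coexistence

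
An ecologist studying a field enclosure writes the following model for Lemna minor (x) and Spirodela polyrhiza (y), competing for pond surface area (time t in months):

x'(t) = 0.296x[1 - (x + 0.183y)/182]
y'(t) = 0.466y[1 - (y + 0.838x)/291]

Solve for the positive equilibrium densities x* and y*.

x* ≈ 152, y* ≈ 164

Setting both brackets to zero gives the nullclines x + 0.183y = 182 and 0.838x + y = 291.
Substituting y = 291 - 0.838x into the first: x(1 - 0.183·0.838) = 182 - 0.183·291.
So x* = 129/0.847 = 152, and then y* = 291 - 0.838·152 = 164.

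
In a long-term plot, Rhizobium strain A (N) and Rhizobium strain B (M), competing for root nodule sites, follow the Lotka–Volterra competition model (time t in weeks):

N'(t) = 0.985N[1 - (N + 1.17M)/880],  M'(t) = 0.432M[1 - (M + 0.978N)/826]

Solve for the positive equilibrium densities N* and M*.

N* ≈ 599, M* ≈ 240

Setting both brackets to zero gives the nullclines N + 1.17M = 880 and 0.978N + M = 826.
Substituting M = 826 - 0.978N into the first: N(1 - 1.17·0.978) = 880 - 1.17·826.
So N* = -86.4/-0.144 = 599, and then M* = 826 - 0.978·599 = 240.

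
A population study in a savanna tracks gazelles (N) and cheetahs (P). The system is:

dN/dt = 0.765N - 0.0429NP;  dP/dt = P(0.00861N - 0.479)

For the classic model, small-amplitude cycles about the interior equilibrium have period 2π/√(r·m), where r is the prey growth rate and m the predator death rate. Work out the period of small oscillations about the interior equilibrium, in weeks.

Here r = 0.765 and m = 0.479, so r·m = 0.366.
ω = √0.366 = 0.605 per week, hence T = 2π/ω ≈ 10.4 weeks.

T ≈ 10.4 weeks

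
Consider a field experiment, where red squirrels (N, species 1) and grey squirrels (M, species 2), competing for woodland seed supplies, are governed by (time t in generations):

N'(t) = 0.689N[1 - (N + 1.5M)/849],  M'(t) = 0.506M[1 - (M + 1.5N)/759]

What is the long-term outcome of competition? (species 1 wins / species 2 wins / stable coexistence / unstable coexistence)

unstable coexistence (outcome depends on initial conditions)

Compare the nullcline intercepts: K1/α12 = 849/1.5 = 566 < K2 = 759; K2/α21 = 759/1.5 = 506 < K1 = 849.
Since both are reversed, neither can invade when rare; the interior point is a saddle.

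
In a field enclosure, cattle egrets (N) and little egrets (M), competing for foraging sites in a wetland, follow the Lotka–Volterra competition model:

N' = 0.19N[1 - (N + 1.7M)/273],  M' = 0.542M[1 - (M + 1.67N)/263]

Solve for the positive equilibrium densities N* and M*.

N* ≈ 94.7, M* ≈ 105

Setting both brackets to zero gives the nullclines N + 1.7M = 273 and 1.67N + M = 263.
Substituting M = 263 - 1.67N into the first: N(1 - 1.7·1.67) = 273 - 1.7·263.
So N* = -174/-1.84 = 94.7, and then M* = 263 - 1.67·94.7 = 105.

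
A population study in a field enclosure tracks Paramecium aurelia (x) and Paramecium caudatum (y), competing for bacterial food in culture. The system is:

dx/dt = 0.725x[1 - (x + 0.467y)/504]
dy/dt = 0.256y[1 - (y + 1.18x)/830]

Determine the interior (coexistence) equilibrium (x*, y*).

x* ≈ 259, y* ≈ 524

Setting both brackets to zero gives the nullclines x + 0.467y = 504 and 1.18x + y = 830.
Substituting y = 830 - 1.18x into the first: x(1 - 0.467·1.18) = 504 - 0.467·830.
So x* = 116/0.449 = 259, and then y* = 830 - 1.18·259 = 524.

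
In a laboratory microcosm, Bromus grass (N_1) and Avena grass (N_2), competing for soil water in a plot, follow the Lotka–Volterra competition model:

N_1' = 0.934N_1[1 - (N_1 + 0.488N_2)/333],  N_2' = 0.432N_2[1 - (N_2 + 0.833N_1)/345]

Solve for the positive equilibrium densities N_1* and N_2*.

N_1* ≈ 277, N_2* ≈ 114

Setting both brackets to zero gives the nullclines N_1 + 0.488N_2 = 333 and 0.833N_1 + N_2 = 345.
Substituting N_2 = 345 - 0.833N_1 into the first: N_1(1 - 0.488·0.833) = 333 - 0.488·345.
So N_1* = 165/0.593 = 277, and then N_2* = 345 - 0.833·277 = 114.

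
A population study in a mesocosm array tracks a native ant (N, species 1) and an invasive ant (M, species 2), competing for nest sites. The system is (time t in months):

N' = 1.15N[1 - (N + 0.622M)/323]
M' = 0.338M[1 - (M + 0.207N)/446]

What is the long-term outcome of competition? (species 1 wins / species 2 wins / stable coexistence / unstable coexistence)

stable coexistence

Compare the nullcline intercepts: K1/α12 = 323/0.622 = 519 > K2 = 446; K2/α21 = 446/0.207 = 2150 > K1 = 323.
Since both inequalities hold, each species can invade when rare, so the interior equilibrium is stable.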